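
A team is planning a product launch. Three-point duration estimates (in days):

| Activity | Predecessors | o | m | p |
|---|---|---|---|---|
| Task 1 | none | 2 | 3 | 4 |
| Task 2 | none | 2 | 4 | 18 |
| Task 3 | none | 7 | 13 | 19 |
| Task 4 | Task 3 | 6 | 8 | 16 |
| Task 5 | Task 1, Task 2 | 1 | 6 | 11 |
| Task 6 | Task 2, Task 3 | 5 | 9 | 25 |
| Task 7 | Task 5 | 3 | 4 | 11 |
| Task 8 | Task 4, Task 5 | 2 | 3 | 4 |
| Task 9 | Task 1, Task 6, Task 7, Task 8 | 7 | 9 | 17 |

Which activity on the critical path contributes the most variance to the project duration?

te_Task 1 = (2 + 4·3 + 4)/6 = 18/6 = 3; σ²_Task 1 = ((4−2)/6)² = 0.111
te_Task 2 = (2 + 4·4 + 18)/6 = 36/6 = 6; σ²_Task 2 = ((18−2)/6)² = 7.111
te_Task 3 = (7 + 4·13 + 19)/6 = 78/6 = 13; σ²_Task 3 = ((19−7)/6)² = 4.000
te_Task 4 = (6 + 4·8 + 16)/6 = 54/6 = 9; σ²_Task 4 = ((16−6)/6)² = 2.778
te_Task 5 = (1 + 4·6 + 11)/6 = 36/6 = 6; σ²_Task 5 = ((11−1)/6)² = 2.778
te_Task 6 = (5 + 4·9 + 25)/6 = 66/6 = 11; σ²_Task 6 = ((25−5)/6)² = 11.111
te_Task 7 = (3 + 4·4 + 11)/6 = 30/6 = 5; σ²_Task 7 = ((11−3)/6)² = 1.778
te_Task 8 = (2 + 4·3 + 4)/6 = 18/6 = 3; σ²_Task 8 = ((4−2)/6)² = 0.111
te_Task 9 = (7 + 4·9 + 17)/6 = 60/6 = 10; σ²_Task 9 = ((17−7)/6)² = 2.778

Forward pass:
ES_Task 1 = 0; EF_Task 1 = 3
ES_Task 2 = 0; EF_Task 2 = 6
ES_Task 3 = 0; EF_Task 3 = 13
ES_Task 4 = 13; EF_Task 4 = 13+9 = 22
ES_Task 5 = max(EF_Task 1=3, EF_Task 2=6) = 6; EF_Task 5 = 6+6 = 12
ES_Task 6 = max(EF_Task 2=6, EF_Task 3=13) = 13; EF_Task 6 = 13+11 = 24
ES_Task 7 = 12; EF_Task 7 = 12+5 = 17
ES_Task 8 = max(EF_Task 4=22, EF_Task 5=12) = 22; EF_Task 8 = 22+3 = 25
ES_Task 9 = max(EF_Task 1=3, EF_Task 6=24, EF_Task 7=17, EF_Task 8=25) = 25; EF_Task 9 = 25+10 = 35
Expected project duration μ = 35 days. Critical path: Task 3 → Task 4 → Task 8 → Task 9.

Variances on critical path: σ²_Task 3=4.000, σ²_Task 4=2.778, σ²_Task 8=0.111, σ²_Task 9=2.778.
Largest is σ²_Task 3 = 4.000.

Task 3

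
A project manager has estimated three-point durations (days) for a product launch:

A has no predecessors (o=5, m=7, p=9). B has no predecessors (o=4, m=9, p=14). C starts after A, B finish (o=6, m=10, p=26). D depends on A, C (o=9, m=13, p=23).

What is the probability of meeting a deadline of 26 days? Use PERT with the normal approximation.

te_A = (5 + 4·7 + 9)/6 = 42/6 = 7; σ²_A = ((9−5)/6)² = 0.444
te_B = (4 + 4·9 + 14)/6 = 54/6 = 9; σ²_B = ((14−4)/6)² = 2.778
te_C = (6 + 4·10 + 26)/6 = 72/6 = 12; σ²_C = ((26−6)/6)² = 11.111
te_D = (9 + 4·13 + 23)/6 = 84/6 = 14; σ²_D = ((23−9)/6)² = 5.444

Forward pass:
ES_A = 0; EF_A = 7
ES_B = 0; EF_B = 9
ES_C = max(EF_A=7, EF_B=9) = 9; EF_C = 9+12 = 21
ES_D = max(EF_A=7, EF_C=21) = 21; EF_D = 21+14 = 35
Expected project duration μ = 35 days. Critical path: B → C → D.

Variance along critical path = 2.778 + 11.111 + 5.444 = 19.333; σ = √19.333 = 4.397 days.
Z = (26 − 35) / 4.397 = -2.047
P(T ≤ 26) = Φ(-2.047) ≈ 0.020

0.020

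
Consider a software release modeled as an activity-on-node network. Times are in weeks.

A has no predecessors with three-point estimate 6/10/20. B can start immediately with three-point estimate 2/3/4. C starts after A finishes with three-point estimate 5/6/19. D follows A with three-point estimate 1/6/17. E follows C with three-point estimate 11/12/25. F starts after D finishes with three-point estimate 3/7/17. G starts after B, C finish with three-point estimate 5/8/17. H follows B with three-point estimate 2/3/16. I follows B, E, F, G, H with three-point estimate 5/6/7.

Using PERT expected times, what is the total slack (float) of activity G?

te_A = (6 + 4·10 + 20)/6 = 66/6 = 11
te_B = (2 + 4·3 + 4)/6 = 18/6 = 3
te_C = (5 + 4·6 + 19)/6 = 48/6 = 8
te_D = (1 + 4·6 + 17)/6 = 42/6 = 7
te_E = (11 + 4·12 + 25)/6 = 84/6 = 14
te_F = (3 + 4·7 + 17)/6 = 48/6 = 8
te_G = (5 + 4·8 + 17)/6 = 54/6 = 9
te_H = (2 + 4·3 + 16)/6 = 30/6 = 5
te_I = (5 + 4·6 + 7)/6 = 36/6 = 6

Forward pass:
ES_A = 0; EF_A = 11
ES_B = 0; EF_B = 3
ES_C = 11; EF_C = 11+8 = 19
ES_D = 11; EF_D = 11+7 = 18
ES_E = 19; EF_E = 19+14 = 33
ES_F = 18; EF_F = 18+8 = 26
ES_G = max(EF_B=3, EF_C=19) = 19; EF_G = 19+9 = 28
ES_H = 3; EF_H = 3+5 = 8
ES_I = max(EF_B=3, EF_E=33, EF_F=26, EF_G=28, EF_H=8) = 33; EF_I = 33+6 = 39
Expected project duration μ = 39 weeks. Critical path: A → C → E → I.

Backward pass:
LF_I = 39; LS_I = 39−6 = 33
LF_H = LS_I = 33; LS_H = 33−5 = 28
LF_G = LS_I = 33; LS_G = 33−9 = 24
LF_F = LS_I = 33; LS_F = 33−8 = 25
LF_E = LS_I = 33; LS_E = 33−14 = 19
LF_D = LS_F = 25; LS_D = 25−7 = 18
LF_C = min(LS_E=19, LS_G=24) = 19; LS_C = 19−8 = 11
LF_B = min(LS_G=24, LS_H=28, LS_I=33) = 24; LS_B = 24−3 = 21
LF_A = min(LS_C=11, LS_D=18) = 11; LS_A = 11−11 = 0
Slack_G = LS_G − ES_G = 24 − 19 = 5

5 weeks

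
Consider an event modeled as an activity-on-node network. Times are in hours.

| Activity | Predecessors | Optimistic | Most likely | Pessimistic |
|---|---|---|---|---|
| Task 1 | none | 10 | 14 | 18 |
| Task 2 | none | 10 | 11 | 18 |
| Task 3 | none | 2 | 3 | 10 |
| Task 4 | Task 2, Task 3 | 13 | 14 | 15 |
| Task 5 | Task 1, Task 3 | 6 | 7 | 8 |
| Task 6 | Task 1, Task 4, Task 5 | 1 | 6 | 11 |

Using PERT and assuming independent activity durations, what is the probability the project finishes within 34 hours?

te_Task 1 = (10 + 4·14 + 18)/6 = 84/6 = 14; σ²_Task 1 = ((18−10)/6)² = 1.778
te_Task 2 = (10 + 4·11 + 18)/6 = 72/6 = 12; σ²_Task 2 = ((18−10)/6)² = 1.778
te_Task 3 = (2 + 4·3 + 10)/6 = 24/6 = 4; σ²_Task 3 = ((10−2)/6)² = 1.778
te_Task 4 = (13 + 4·14 + 15)/6 = 84/6 = 14; σ²_Task 4 = ((15−13)/6)² = 0.111
te_Task 5 = (6 + 4·7 + 8)/6 = 42/6 = 7; σ²_Task 5 = ((8−6)/6)² = 0.111
te_Task 6 = (1 + 4·6 + 11)/6 = 36/6 = 6; σ²_Task 6 = ((11−1)/6)² = 2.778

Forward pass:
ES_Task 1 = 0; EF_Task 1 = 14
ES_Task 2 = 0; EF_Task 2 = 12
ES_Task 3 = 0; EF_Task 3 = 4
ES_Task 4 = max(EF_Task 2=12, EF_Task 3=4) = 12; EF_Task 4 = 12+14 = 26
ES_Task 5 = max(EF_Task 1=14, EF_Task 3=4) = 14; EF_Task 5 = 14+7 = 21
ES_Task 6 = max(EF_Task 1=14, EF_Task 4=26, EF_Task 5=21) = 26; EF_Task 6 = 26+6 = 32
Expected project duration μ = 32 hours. Critical path: Task 2 → Task 4 → Task 6.

Variance along critical path = 1.778 + 0.111 + 2.778 = 4.667; σ = √4.667 = 2.160 hours.
Z = (34 − 32) / 2.160 = 0.926
P(T ≤ 34) = Φ(0.926) ≈ 0.823

0.823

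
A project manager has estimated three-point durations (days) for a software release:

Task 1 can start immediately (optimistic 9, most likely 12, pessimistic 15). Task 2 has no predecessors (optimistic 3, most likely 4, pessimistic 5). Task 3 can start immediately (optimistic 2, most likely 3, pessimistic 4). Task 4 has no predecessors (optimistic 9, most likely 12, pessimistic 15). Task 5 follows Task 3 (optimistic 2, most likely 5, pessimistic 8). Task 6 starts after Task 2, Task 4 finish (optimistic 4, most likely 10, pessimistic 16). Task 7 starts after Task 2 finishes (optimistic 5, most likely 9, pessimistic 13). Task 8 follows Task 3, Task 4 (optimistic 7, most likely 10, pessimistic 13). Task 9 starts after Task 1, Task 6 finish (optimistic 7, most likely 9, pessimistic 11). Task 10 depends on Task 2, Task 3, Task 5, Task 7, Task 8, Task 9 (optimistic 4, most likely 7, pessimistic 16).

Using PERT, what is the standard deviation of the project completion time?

3.07 days

te_Task 1 = (9 + 4·12 + 15)/6 = 72/6 = 12; σ²_Task 1 = ((15−9)/6)² = 1.000
te_Task 2 = (3 + 4·4 + 5)/6 = 24/6 = 4; σ²_Task 2 = ((5−3)/6)² = 0.111
te_Task 3 = (2 + 4·3 + 4)/6 = 18/6 = 3; σ²_Task 3 = ((4−2)/6)² = 0.111
te_Task 4 = (9 + 4·12 + 15)/6 = 72/6 = 12; σ²_Task 4 = ((15−9)/6)² = 1.000
te_Task 5 = (2 + 4·5 + 8)/6 = 30/6 = 5; σ²_Task 5 = ((8−2)/6)² = 1.000
te_Task 6 = (4 + 4·10 + 16)/6 = 60/6 = 10; σ²_Task 6 = ((16−4)/6)² = 4.000
te_Task 7 = (5 + 4·9 + 13)/6 = 54/6 = 9; σ²_Task 7 = ((13−5)/6)² = 1.778
te_Task 8 = (7 + 4·10 + 13)/6 = 60/6 = 10; σ²_Task 8 = ((13−7)/6)² = 1.000
te_Task 9 = (7 + 4·9 + 11)/6 = 54/6 = 9; σ²_Task 9 = ((11−7)/6)² = 0.444
te_Task 10 = (4 + 4·7 + 16)/6 = 48/6 = 8; σ²_Task 10 = ((16−4)/6)² = 4.000

Forward pass:
ES_Task 1 = 0; EF_Task 1 = 12
ES_Task 2 = 0; EF_Task 2 = 4
ES_Task 3 = 0; EF_Task 3 = 3
ES_Task 4 = 0; EF_Task 4 = 12
ES_Task 5 = 3; EF_Task 5 = 3+5 = 8
ES_Task 6 = max(EF_Task 2=4, EF_Task 4=12) = 12; EF_Task 6 = 12+10 = 22
ES_Task 7 = 4; EF_Task 7 = 4+9 = 13
ES_Task 8 = max(EF_Task 3=3, EF_Task 4=12) = 12; EF_Task 8 = 12+10 = 22
ES_Task 9 = max(EF_Task 1=12, EF_Task 6=22) = 22; EF_Task 9 = 22+9 = 31
ES_Task 10 = max(EF_Task 2=4, EF_Task 3=3, EF_Task 5=8, EF_Task 7=13, EF_Task 8=22, EF_Task 9=31) = 31; EF_Task 10 = 31+8 = 39
Expected project duration μ = 39 days. Critical path: Task 4 → Task 6 → Task 9 → Task 10.

Variance along critical path = 1.000 + 4.000 + 0.444 + 4.000 = 9.444
σ = √9.444 = 3.073 days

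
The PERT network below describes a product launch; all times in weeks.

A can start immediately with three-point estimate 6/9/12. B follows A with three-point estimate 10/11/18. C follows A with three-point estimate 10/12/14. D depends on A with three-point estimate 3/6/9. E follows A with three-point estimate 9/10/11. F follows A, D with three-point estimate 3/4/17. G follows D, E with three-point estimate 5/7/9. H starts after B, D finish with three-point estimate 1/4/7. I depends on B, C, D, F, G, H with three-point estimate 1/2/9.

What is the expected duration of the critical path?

te_A = (6 + 4·9 + 12)/6 = 54/6 = 9
te_B = (10 + 4·11 + 18)/6 = 72/6 = 12
te_C = (10 + 4·12 + 14)/6 = 72/6 = 12
te_D = (3 + 4·6 + 9)/6 = 36/6 = 6
te_E = (9 + 4·10 + 11)/6 = 60/6 = 10
te_F = (3 + 4·4 + 17)/6 = 36/6 = 6
te_G = (5 + 4·7 + 9)/6 = 42/6 = 7
te_H = (1 + 4·4 + 7)/6 = 24/6 = 4
te_I = (1 + 4·2 + 9)/6 = 18/6 = 3

Forward pass:
ES_A = 0; EF_A = 9
ES_B = 9; EF_B = 9+12 = 21
ES_C = 9; EF_C = 9+12 = 21
ES_D = 9; EF_D = 9+6 = 15
ES_E = 9; EF_E = 9+10 = 19
ES_F = max(EF_A=9, EF_D=15) = 15; EF_F = 15+6 = 21
ES_G = max(EF_D=15, EF_E=19) = 19; EF_G = 19+7 = 26
ES_H = max(EF_B=21, EF_D=15) = 21; EF_H = 21+4 = 25
ES_I = max(EF_B=21, EF_C=21, EF_D=15, EF_F=21, EF_G=26, EF_H=25) = 26; EF_I = 26+3 = 29
Expected project duration μ = 29 weeks. Critical path: A → E → G → I.

29 weeks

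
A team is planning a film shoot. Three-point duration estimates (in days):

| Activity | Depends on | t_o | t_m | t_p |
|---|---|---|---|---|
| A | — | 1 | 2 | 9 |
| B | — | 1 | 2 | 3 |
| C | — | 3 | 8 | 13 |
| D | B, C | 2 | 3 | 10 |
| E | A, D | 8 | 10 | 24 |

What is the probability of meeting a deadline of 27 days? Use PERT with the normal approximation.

0.810

te_A = (1 + 4·2 + 9)/6 = 18/6 = 3; σ²_A = ((9−1)/6)² = 1.778
te_B = (1 + 4·2 + 3)/6 = 12/6 = 2; σ²_B = ((3−1)/6)² = 0.111
te_C = (3 + 4·8 + 13)/6 = 48/6 = 8; σ²_C = ((13−3)/6)² = 2.778
te_D = (2 + 4·3 + 10)/6 = 24/6 = 4; σ²_D = ((10−2)/6)² = 1.778
te_E = (8 + 4·10 + 24)/6 = 72/6 = 12; σ²_E = ((24−8)/6)² = 7.111

Forward pass:
ES_A = 0; EF_A = 3
ES_B = 0; EF_B = 2
ES_C = 0; EF_C = 8
ES_D = max(EF_B=2, EF_C=8) = 8; EF_D = 8+4 = 12
ES_E = max(EF_A=3, EF_D=12) = 12; EF_E = 12+12 = 24
Expected project duration μ = 24 days. Critical path: C → D → E.

Variance along critical path = 2.778 + 1.778 + 7.111 = 11.667; σ = √11.667 = 3.416 days.
Z = (27 − 24) / 3.416 = 0.878
P(T ≤ 27) = Φ(0.878) ≈ 0.810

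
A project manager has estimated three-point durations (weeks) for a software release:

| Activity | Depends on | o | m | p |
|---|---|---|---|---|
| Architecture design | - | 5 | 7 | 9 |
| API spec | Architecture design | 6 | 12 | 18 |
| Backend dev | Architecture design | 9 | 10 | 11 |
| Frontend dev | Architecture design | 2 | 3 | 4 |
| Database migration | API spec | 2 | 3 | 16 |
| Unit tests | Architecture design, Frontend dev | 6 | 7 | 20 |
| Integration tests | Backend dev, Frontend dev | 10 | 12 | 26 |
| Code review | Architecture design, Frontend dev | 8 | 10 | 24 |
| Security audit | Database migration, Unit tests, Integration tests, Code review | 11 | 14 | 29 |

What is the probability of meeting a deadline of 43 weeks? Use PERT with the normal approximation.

te_Architecture design = (5 + 4·7 + 9)/6 = 42/6 = 7; σ²_Architecture design = ((9−5)/6)² = 0.444
te_API spec = (6 + 4·12 + 18)/6 = 72/6 = 12; σ²_API spec = ((18−6)/6)² = 4.000
te_Backend dev = (9 + 4·10 + 11)/6 = 60/6 = 10; σ²_Backend dev = ((11−9)/6)² = 0.111
te_Frontend dev = (2 + 4·3 + 4)/6 = 18/6 = 3; σ²_Frontend dev = ((4−2)/6)² = 0.111
te_Database migration = (2 + 4·3 + 16)/6 = 30/6 = 5; σ²_Database migration = ((16−2)/6)² = 5.444
te_Unit tests = (6 + 4·7 + 20)/6 = 54/6 = 9; σ²_Unit tests = ((20−6)/6)² = 5.444
te_Integration tests = (10 + 4·12 + 26)/6 = 84/6 = 14; σ²_Integration tests = ((26−10)/6)² = 7.111
te_Code review = (8 + 4·10 + 24)/6 = 72/6 = 12; σ²_Code review = ((24−8)/6)² = 7.111
te_Security audit = (11 + 4·14 + 29)/6 = 96/6 = 16; σ²_Security audit = ((29−11)/6)² = 9.000

Forward pass:
ES_Architecture design = 0; EF_Architecture design = 7
ES_API spec = 7; EF_API spec = 7+12 = 19
ES_Backend dev = 7; EF_Backend dev = 7+10 = 17
ES_Frontend dev = 7; EF_Frontend dev = 7+3 = 10
ES_Database migration = 19; EF_Database migration = 19+5 = 24
ES_Unit tests = max(EF_Architecture design=7, EF_Frontend dev=10) = 10; EF_Unit tests = 10+9 = 19
ES_Integration tests = max(EF_Backend dev=17, EF_Frontend dev=10) = 17; EF_Integration tests = 17+14 = 31
ES_Code review = max(EF_Architecture design=7, EF_Frontend dev=10) = 10; EF_Code review = 10+12 = 22
ES_Security audit = max(EF_Database migration=24, EF_Unit tests=19, EF_Integration tests=31, EF_Code review=22) = 31; EF_Security audit = 31+16 = 47
Expected project duration μ = 47 weeks. Critical path: Architecture design → Backend dev → Integration tests → Security audit.

Variance along critical path = 0.444 + 0.111 + 7.111 + 9.000 = 16.667; σ = √16.667 = 4.082 weeks.
Z = (43 − 47) / 4.082 = -0.980
P(T ≤ 43) = Φ(-0.980) ≈ 0.164

0.164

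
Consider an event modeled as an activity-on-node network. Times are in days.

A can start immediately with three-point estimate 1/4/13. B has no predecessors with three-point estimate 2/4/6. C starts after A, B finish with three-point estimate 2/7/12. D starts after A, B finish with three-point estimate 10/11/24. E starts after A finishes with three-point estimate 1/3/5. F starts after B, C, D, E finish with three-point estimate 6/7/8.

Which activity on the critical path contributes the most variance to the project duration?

te_A = (1 + 4·4 + 13)/6 = 30/6 = 5; σ²_A = ((13−1)/6)² = 4.000
te_B = (2 + 4·4 + 6)/6 = 24/6 = 4; σ²_B = ((6−2)/6)² = 0.444
te_C = (2 + 4·7 + 12)/6 = 42/6 = 7; σ²_C = ((12−2)/6)² = 2.778
te_D = (10 + 4·11 + 24)/6 = 78/6 = 13; σ²_D = ((24−10)/6)² = 5.444
te_E = (1 + 4·3 + 5)/6 = 18/6 = 3; σ²_E = ((5−1)/6)² = 0.444
te_F = (6 + 4·7 + 8)/6 = 42/6 = 7; σ²_F = ((8−6)/6)² = 0.111

Forward pass:
ES_A = 0; EF_A = 5
ES_B = 0; EF_B = 4
ES_C = max(EF_A=5, EF_B=4) = 5; EF_C = 5+7 = 12
ES_D = max(EF_A=5, EF_B=4) = 5; EF_D = 5+13 = 18
ES_E = 5; EF_E = 5+3 = 8
ES_F = max(EF_B=4, EF_C=12, EF_D=18, EF_E=8) = 18; EF_F = 18+7 = 25
Expected project duration μ = 25 days. Critical path: A → D → F.

Variances on critical path: σ²_A=4.000, σ²_D=5.444, σ²_F=0.111.
Largest is σ²_D = 5.444.

D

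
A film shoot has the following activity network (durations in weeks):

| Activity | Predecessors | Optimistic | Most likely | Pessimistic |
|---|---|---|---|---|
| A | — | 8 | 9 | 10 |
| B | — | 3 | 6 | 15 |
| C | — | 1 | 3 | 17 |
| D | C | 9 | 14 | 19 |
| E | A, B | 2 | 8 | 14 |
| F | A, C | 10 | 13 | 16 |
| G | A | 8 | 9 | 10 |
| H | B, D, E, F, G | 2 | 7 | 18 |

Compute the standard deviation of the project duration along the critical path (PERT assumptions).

2.87 weeks

te_A = (8 + 4·9 + 10)/6 = 54/6 = 9; σ²_A = ((10−8)/6)² = 0.111
te_B = (3 + 4·6 + 15)/6 = 42/6 = 7; σ²_B = ((15−3)/6)² = 4.000
te_C = (1 + 4·3 + 17)/6 = 30/6 = 5; σ²_C = ((17−1)/6)² = 7.111
te_D = (9 + 4·14 + 19)/6 = 84/6 = 14; σ²_D = ((19−9)/6)² = 2.778
te_E = (2 + 4·8 + 14)/6 = 48/6 = 8; σ²_E = ((14−2)/6)² = 4.000
te_F = (10 + 4·13 + 16)/6 = 78/6 = 13; σ²_F = ((16−10)/6)² = 1.000
te_G = (8 + 4·9 + 10)/6 = 54/6 = 9; σ²_G = ((10−8)/6)² = 0.111
te_H = (2 + 4·7 + 18)/6 = 48/6 = 8; σ²_H = ((18−2)/6)² = 7.111

Forward pass:
ES_A = 0; EF_A = 9
ES_B = 0; EF_B = 7
ES_C = 0; EF_C = 5
ES_D = 5; EF_D = 5+14 = 19
ES_E = max(EF_A=9, EF_B=7) = 9; EF_E = 9+8 = 17
ES_F = max(EF_A=9, EF_C=5) = 9; EF_F = 9+13 = 22
ES_G = 9; EF_G = 9+9 = 18
ES_H = max(EF_B=7, EF_D=19, EF_E=17, EF_F=22, EF_G=18) = 22; EF_H = 22+8 = 30
Expected project duration μ = 30 weeks. Critical path: A → F → H.

Variance along critical path = 0.111 + 1.000 + 7.111 = 8.222
σ = √8.222 = 2.867 weeks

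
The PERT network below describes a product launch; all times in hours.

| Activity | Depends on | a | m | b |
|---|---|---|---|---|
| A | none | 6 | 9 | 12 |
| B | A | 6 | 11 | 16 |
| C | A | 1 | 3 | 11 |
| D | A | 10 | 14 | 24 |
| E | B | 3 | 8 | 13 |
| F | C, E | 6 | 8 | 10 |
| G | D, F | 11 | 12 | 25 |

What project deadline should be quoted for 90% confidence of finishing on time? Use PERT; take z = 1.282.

54.5 hours

te_A = (6 + 4·9 + 12)/6 = 54/6 = 9; σ²_A = ((12−6)/6)² = 1.000
te_B = (6 + 4·11 + 16)/6 = 66/6 = 11; σ²_B = ((16−6)/6)² = 2.778
te_C = (1 + 4·3 + 11)/6 = 24/6 = 4; σ²_C = ((11−1)/6)² = 2.778
te_D = (10 + 4·14 + 24)/6 = 90/6 = 15; σ²_D = ((24−10)/6)² = 5.444
te_E = (3 + 4·8 + 13)/6 = 48/6 = 8; σ²_E = ((13−3)/6)² = 2.778
te_F = (6 + 4·8 + 10)/6 = 48/6 = 8; σ²_F = ((10−6)/6)² = 0.444
te_G = (11 + 4·12 + 25)/6 = 84/6 = 14; σ²_G = ((25−11)/6)² = 5.444

Forward pass:
ES_A = 0; EF_A = 9
ES_B = 9; EF_B = 9+11 = 20
ES_C = 9; EF_C = 9+4 = 13
ES_D = 9; EF_D = 9+15 = 24
ES_E = 20; EF_E = 20+8 = 28
ES_F = max(EF_C=13, EF_E=28) = 28; EF_F = 28+8 = 36
ES_G = max(EF_D=24, EF_F=36) = 36; EF_G = 36+14 = 50
Expected project duration μ = 50 hours. Critical path: A → B → E → F → G.

Variance along critical path = 1.000 + 2.778 + 2.778 + 0.444 + 5.444 = 12.444; σ = 3.528 hours.
D = μ + z·σ = 50 + 1.282·3.528 = 54.5 hours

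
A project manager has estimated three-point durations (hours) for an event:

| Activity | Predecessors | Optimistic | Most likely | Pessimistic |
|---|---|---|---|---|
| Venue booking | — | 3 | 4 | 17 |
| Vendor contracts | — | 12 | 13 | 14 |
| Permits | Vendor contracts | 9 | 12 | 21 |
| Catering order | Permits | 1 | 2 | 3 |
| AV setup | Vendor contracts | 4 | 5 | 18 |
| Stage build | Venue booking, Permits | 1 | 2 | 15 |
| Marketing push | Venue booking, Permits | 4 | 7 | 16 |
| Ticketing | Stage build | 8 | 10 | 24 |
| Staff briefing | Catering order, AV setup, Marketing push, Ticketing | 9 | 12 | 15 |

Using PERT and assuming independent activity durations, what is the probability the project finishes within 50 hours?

te_Venue booking = (3 + 4·4 + 17)/6 = 36/6 = 6; σ²_Venue booking = ((17−3)/6)² = 5.444
te_Vendor contracts = (12 + 4·13 + 14)/6 = 78/6 = 13; σ²_Vendor contracts = ((14−12)/6)² = 0.111
te_Permits = (9 + 4·12 + 21)/6 = 78/6 = 13; σ²_Permits = ((21−9)/6)² = 4.000
te_Catering order = (1 + 4·2 + 3)/6 = 12/6 = 2; σ²_Catering order = ((3−1)/6)² = 0.111
te_AV setup = (4 + 4·5 + 18)/6 = 42/6 = 7; σ²_AV setup = ((18−4)/6)² = 5.444
te_Stage build = (1 + 4·2 + 15)/6 = 24/6 = 4; σ²_Stage build = ((15−1)/6)² = 5.444
te_Marketing push = (4 + 4·7 + 16)/6 = 48/6 = 8; σ²_Marketing push = ((16−4)/6)² = 4.000
te_Ticketing = (8 + 4·10 + 24)/6 = 72/6 = 12; σ²_Ticketing = ((24−8)/6)² = 7.111
te_Staff briefing = (9 + 4·12 + 15)/6 = 72/6 = 12; σ²_Staff briefing = ((15−9)/6)² = 1.000

Forward pass:
ES_Venue booking = 0; EF_Venue booking = 6
ES_Vendor contracts = 0; EF_Vendor contracts = 13
ES_Permits = 13; EF_Permits = 13+13 = 26
ES_Catering order = 26; EF_Catering order = 26+2 = 28
ES_AV setup = 13; EF_AV setup = 13+7 = 20
ES_Stage build = max(EF_Venue booking=6, EF_Permits=26) = 26; EF_Stage build = 26+4 = 30
ES_Marketing push = max(EF_Venue booking=6, EF_Permits=26) = 26; EF_Marketing push = 26+8 = 34
ES_Ticketing = 30; EF_Ticketing = 30+12 = 42
ES_Staff briefing = max(EF_Catering order=28, EF_AV setup=20, EF_Marketing push=34, EF_Ticketing=42) = 42; EF_Staff briefing = 42+12 = 54
Expected project duration μ = 54 hours. Critical path: Vendor contracts → Permits → Stage build → Ticketing → Staff briefing.

Variance along critical path = 0.111 + 4.000 + 5.444 + 7.111 + 1.000 = 17.667; σ = √17.667 = 4.203 hours.
Z = (50 − 54) / 4.203 = -0.952
P(T ≤ 50) = Φ(-0.952) ≈ 0.171

0.171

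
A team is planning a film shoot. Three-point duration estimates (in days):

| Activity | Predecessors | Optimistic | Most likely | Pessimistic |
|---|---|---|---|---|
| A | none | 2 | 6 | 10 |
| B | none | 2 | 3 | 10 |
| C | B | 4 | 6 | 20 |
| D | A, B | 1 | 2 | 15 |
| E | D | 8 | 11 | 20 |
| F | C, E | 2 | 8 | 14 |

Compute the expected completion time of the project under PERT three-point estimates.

30 days

te_A = (2 + 4·6 + 10)/6 = 36/6 = 6
te_B = (2 + 4·3 + 10)/6 = 24/6 = 4
te_C = (4 + 4·6 + 20)/6 = 48/6 = 8
te_D = (1 + 4·2 + 15)/6 = 24/6 = 4
te_E = (8 + 4·11 + 20)/6 = 72/6 = 12
te_F = (2 + 4·8 + 14)/6 = 48/6 = 8

Forward pass:
ES_A = 0; EF_A = 6
ES_B = 0; EF_B = 4
ES_C = 4; EF_C = 4+8 = 12
ES_D = max(EF_A=6, EF_B=4) = 6; EF_D = 6+4 = 10
ES_E = 10; EF_E = 10+12 = 22
ES_F = max(EF_C=12, EF_E=22) = 22; EF_F = 22+8 = 30
Expected project duration μ = 30 days. Critical path: A → D → E → F.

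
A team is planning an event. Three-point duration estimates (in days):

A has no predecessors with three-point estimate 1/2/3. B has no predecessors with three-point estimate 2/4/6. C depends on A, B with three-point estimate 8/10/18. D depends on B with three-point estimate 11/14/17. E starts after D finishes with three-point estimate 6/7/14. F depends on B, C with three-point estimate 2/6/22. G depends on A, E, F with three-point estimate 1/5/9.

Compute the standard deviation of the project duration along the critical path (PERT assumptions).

2.24 days

te_A = (1 + 4·2 + 3)/6 = 12/6 = 2; σ²_A = ((3−1)/6)² = 0.111
te_B = (2 + 4·4 + 6)/6 = 24/6 = 4; σ²_B = ((6−2)/6)² = 0.444
te_C = (8 + 4·10 + 18)/6 = 66/6 = 11; σ²_C = ((18−8)/6)² = 2.778
te_D = (11 + 4·14 + 17)/6 = 84/6 = 14; σ²_D = ((17−11)/6)² = 1.000
te_E = (6 + 4·7 + 14)/6 = 48/6 = 8; σ²_E = ((14−6)/6)² = 1.778
te_F = (2 + 4·6 + 22)/6 = 48/6 = 8; σ²_F = ((22−2)/6)² = 11.111
te_G = (1 + 4·5 + 9)/6 = 30/6 = 5; σ²_G = ((9−1)/6)² = 1.778

Forward pass:
ES_A = 0; EF_A = 2
ES_B = 0; EF_B = 4
ES_C = max(EF_A=2, EF_B=4) = 4; EF_C = 4+11 = 15
ES_D = 4; EF_D = 4+14 = 18
ES_E = 18; EF_E = 18+8 = 26
ES_F = max(EF_B=4, EF_C=15) = 15; EF_F = 15+8 = 23
ES_G = max(EF_A=2, EF_E=26, EF_F=23) = 26; EF_G = 26+5 = 31
Expected project duration μ = 31 days. Critical path: B → D → E → G.

Variance along critical path = 0.444 + 1.000 + 1.778 + 1.778 = 5.000
σ = √5.000 = 2.236 days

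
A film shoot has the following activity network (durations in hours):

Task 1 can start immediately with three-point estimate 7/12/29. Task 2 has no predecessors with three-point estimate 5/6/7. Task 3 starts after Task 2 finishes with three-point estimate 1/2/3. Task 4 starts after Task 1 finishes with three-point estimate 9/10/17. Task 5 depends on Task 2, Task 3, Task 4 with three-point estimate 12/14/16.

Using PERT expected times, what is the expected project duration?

te_Task 1 = (7 + 4·12 + 29)/6 = 84/6 = 14
te_Task 2 = (5 + 4·6 + 7)/6 = 36/6 = 6
te_Task 3 = (1 + 4·2 + 3)/6 = 12/6 = 2
te_Task 4 = (9 + 4·10 + 17)/6 = 66/6 = 11
te_Task 5 = (12 + 4·14 + 16)/6 = 84/6 = 14

Forward pass:
ES_Task 1 = 0; EF_Task 1 = 14
ES_Task 2 = 0; EF_Task 2 = 6
ES_Task 3 = 6; EF_Task 3 = 6+2 = 8
ES_Task 4 = 14; EF_Task 4 = 14+11 = 25
ES_Task 5 = max(EF_Task 2=6, EF_Task 3=8, EF_Task 4=25) = 25; EF_Task 5 = 25+14 = 39
Expected project duration μ = 39 hours. Critical path: Task 1 → Task 4 → Task 5.

39 hours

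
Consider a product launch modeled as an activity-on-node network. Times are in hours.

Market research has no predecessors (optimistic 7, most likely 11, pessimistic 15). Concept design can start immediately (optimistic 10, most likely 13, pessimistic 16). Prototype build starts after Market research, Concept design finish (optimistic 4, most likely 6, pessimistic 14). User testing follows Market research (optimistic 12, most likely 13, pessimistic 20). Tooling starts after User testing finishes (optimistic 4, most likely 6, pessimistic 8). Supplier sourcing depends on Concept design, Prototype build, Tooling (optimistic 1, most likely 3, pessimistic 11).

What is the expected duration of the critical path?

te_Market research = (7 + 4·11 + 15)/6 = 66/6 = 11
te_Concept design = (10 + 4·13 + 16)/6 = 78/6 = 13
te_Prototype build = (4 + 4·6 + 14)/6 = 42/6 = 7
te_User testing = (12 + 4·13 + 20)/6 = 84/6 = 14
te_Tooling = (4 + 4·6 + 8)/6 = 36/6 = 6
te_Supplier sourcing = (1 + 4·3 + 11)/6 = 24/6 = 4

Forward pass:
ES_Market research = 0; EF_Market research = 11
ES_Concept design = 0; EF_Concept design = 13
ES_Prototype build = max(EF_Market research=11, EF_Concept design=13) = 13; EF_Prototype build = 13+7 = 20
ES_User testing = 11; EF_User testing = 11+14 = 25
ES_Tooling = 25; EF_Tooling = 25+6 = 31
ES_Supplier sourcing = max(EF_Concept design=13, EF_Prototype build=20, EF_Tooling=31) = 31; EF_Supplier sourcing = 31+4 = 35
Expected project duration μ = 35 hours. Critical path: Market research → User testing → Tooling → Supplier sourcing.

35 hours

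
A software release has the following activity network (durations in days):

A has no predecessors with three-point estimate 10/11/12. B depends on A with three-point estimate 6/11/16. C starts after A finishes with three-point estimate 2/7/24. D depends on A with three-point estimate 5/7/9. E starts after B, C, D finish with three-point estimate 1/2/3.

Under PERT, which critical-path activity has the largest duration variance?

B

te_A = (10 + 4·11 + 12)/6 = 66/6 = 11; σ²_A = ((12−10)/6)² = 0.111
te_B = (6 + 4·11 + 16)/6 = 66/6 = 11; σ²_B = ((16−6)/6)² = 2.778
te_C = (2 + 4·7 + 24)/6 = 54/6 = 9; σ²_C = ((24−2)/6)² = 13.444
te_D = (5 + 4·7 + 9)/6 = 42/6 = 7; σ²_D = ((9−5)/6)² = 0.444
te_E = (1 + 4·2 + 3)/6 = 12/6 = 2; σ²_E = ((3−1)/6)² = 0.111

Forward pass:
ES_A = 0; EF_A = 11
ES_B = 11; EF_B = 11+11 = 22
ES_C = 11; EF_C = 11+9 = 20
ES_D = 11; EF_D = 11+7 = 18
ES_E = max(EF_B=22, EF_C=20, EF_D=18) = 22; EF_E = 22+2 = 24
Expected project duration μ = 24 days. Critical path: A → B → E.

Variances on critical path: σ²_A=0.111, σ²_B=2.778, σ²_E=0.111.
Largest is σ²_B = 2.778.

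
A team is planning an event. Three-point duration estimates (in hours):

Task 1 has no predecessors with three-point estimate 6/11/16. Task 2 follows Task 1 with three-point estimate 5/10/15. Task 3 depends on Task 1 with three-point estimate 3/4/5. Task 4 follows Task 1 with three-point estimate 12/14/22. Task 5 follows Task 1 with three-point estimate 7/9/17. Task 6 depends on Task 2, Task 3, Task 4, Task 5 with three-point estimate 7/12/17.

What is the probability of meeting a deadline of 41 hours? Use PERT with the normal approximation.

te_Task 1 = (6 + 4·11 + 16)/6 = 66/6 = 11; σ²_Task 1 = ((16−6)/6)² = 2.778
te_Task 2 = (5 + 4·10 + 15)/6 = 60/6 = 10; σ²_Task 2 = ((15−5)/6)² = 2.778
te_Task 3 = (3 + 4·4 + 5)/6 = 24/6 = 4; σ²_Task 3 = ((5−3)/6)² = 0.111
te_Task 4 = (12 + 4·14 + 22)/6 = 90/6 = 15; σ²_Task 4 = ((22−12)/6)² = 2.778
te_Task 5 = (7 + 4·9 + 17)/6 = 60/6 = 10; σ²_Task 5 = ((17−7)/6)² = 2.778
te_Task 6 = (7 + 4·12 + 17)/6 = 72/6 = 12; σ²_Task 6 = ((17−7)/6)² = 2.778

Forward pass:
ES_Task 1 = 0; EF_Task 1 = 11
ES_Task 2 = 11; EF_Task 2 = 11+10 = 21
ES_Task 3 = 11; EF_Task 3 = 11+4 = 15
ES_Task 4 = 11; EF_Task 4 = 11+15 = 26
ES_Task 5 = 11; EF_Task 5 = 11+10 = 21
ES_Task 6 = max(EF_Task 2=21, EF_Task 3=15, EF_Task 4=26, EF_Task 5=21) = 26; EF_Task 6 = 26+12 = 38
Expected project duration μ = 38 hours. Critical path: Task 1 → Task 4 → Task 6.

Variance along critical path = 2.778 + 2.778 + 2.778 = 8.333; σ = √8.333 = 2.887 hours.
Z = (41 − 38) / 2.887 = 1.039
P(T ≤ 41) = Φ(1.039) ≈ 0.851

0.851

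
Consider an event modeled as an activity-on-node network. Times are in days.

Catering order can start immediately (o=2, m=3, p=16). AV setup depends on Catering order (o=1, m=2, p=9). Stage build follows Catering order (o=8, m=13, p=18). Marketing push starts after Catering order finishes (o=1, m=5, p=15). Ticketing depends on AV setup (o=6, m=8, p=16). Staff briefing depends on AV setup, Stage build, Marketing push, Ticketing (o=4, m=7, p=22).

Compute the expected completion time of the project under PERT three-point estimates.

te_Catering order = (2 + 4·3 + 16)/6 = 30/6 = 5
te_AV setup = (1 + 4·2 + 9)/6 = 18/6 = 3
te_Stage build = (8 + 4·13 + 18)/6 = 78/6 = 13
te_Marketing push = (1 + 4·5 + 15)/6 = 36/6 = 6
te_Ticketing = (6 + 4·8 + 16)/6 = 54/6 = 9
te_Staff briefing = (4 + 4·7 + 22)/6 = 54/6 = 9

Forward pass:
ES_Catering order = 0; EF_Catering order = 5
ES_AV setup = 5; EF_AV setup = 5+3 = 8
ES_Stage build = 5; EF_Stage build = 5+13 = 18
ES_Marketing push = 5; EF_Marketing push = 5+6 = 11
ES_Ticketing = 8; EF_Ticketing = 8+9 = 17
ES_Staff briefing = max(EF_AV setup=8, EF_Stage build=18, EF_Marketing push=11, EF_Ticketing=17) = 18; EF_Staff briefing = 18+9 = 27
Expected project duration μ = 27 days. Critical path: Catering order → Stage build → Staff briefing.

27 days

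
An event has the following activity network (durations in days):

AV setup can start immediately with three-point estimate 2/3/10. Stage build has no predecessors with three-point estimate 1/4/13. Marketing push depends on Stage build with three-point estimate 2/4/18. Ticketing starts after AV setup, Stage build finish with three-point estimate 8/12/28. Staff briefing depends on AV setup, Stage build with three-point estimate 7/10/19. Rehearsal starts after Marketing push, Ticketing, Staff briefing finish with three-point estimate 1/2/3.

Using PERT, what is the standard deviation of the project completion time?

3.90 days

te_AV setup = (2 + 4·3 + 10)/6 = 24/6 = 4; σ²_AV setup = ((10−2)/6)² = 1.778
te_Stage build = (1 + 4·4 + 13)/6 = 30/6 = 5; σ²_Stage build = ((13−1)/6)² = 4.000
te_Marketing push = (2 + 4·4 + 18)/6 = 36/6 = 6; σ²_Marketing push = ((18−2)/6)² = 7.111
te_Ticketing = (8 + 4·12 + 28)/6 = 84/6 = 14; σ²_Ticketing = ((28−8)/6)² = 11.111
te_Staff briefing = (7 + 4·10 + 19)/6 = 66/6 = 11; σ²_Staff briefing = ((19−7)/6)² = 4.000
te_Rehearsal = (1 + 4·2 + 3)/6 = 12/6 = 2; σ²_Rehearsal = ((3−1)/6)² = 0.111

Forward pass:
ES_AV setup = 0; EF_AV setup = 4
ES_Stage build = 0; EF_Stage build = 5
ES_Marketing push = 5; EF_Marketing push = 5+6 = 11
ES_Ticketing = max(EF_AV setup=4, EF_Stage build=5) = 5; EF_Ticketing = 5+14 = 19
ES_Staff briefing = max(EF_AV setup=4, EF_Stage build=5) = 5; EF_Staff briefing = 5+11 = 16
ES_Rehearsal = max(EF_Marketing push=11, EF_Ticketing=19, EF_Staff briefing=16) = 19; EF_Rehearsal = 19+2 = 21
Expected project duration μ = 21 days. Critical path: Stage build → Ticketing → Rehearsal.

Variance along critical path = 4.000 + 11.111 + 0.111 = 15.222
σ = √15.222 = 3.902 days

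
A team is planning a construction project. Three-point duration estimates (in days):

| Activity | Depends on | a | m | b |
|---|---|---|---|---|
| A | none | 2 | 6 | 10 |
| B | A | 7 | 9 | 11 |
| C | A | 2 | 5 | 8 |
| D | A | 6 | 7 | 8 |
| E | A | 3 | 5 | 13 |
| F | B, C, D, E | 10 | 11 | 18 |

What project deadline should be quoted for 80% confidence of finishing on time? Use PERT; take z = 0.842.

te_A = (2 + 4·6 + 10)/6 = 36/6 = 6; σ²_A = ((10−2)/6)² = 1.778
te_B = (7 + 4·9 + 11)/6 = 54/6 = 9; σ²_B = ((11−7)/6)² = 0.444
te_C = (2 + 4·5 + 8)/6 = 30/6 = 5; σ²_C = ((8−2)/6)² = 1.000
te_D = (6 + 4·7 + 8)/6 = 42/6 = 7; σ²_D = ((8−6)/6)² = 0.111
te_E = (3 + 4·5 + 13)/6 = 36/6 = 6; σ²_E = ((13−3)/6)² = 2.778
te_F = (10 + 4·11 + 18)/6 = 72/6 = 12; σ²_F = ((18−10)/6)² = 1.778

Forward pass:
ES_A = 0; EF_A = 6
ES_B = 6; EF_B = 6+9 = 15
ES_C = 6; EF_C = 6+5 = 11
ES_D = 6; EF_D = 6+7 = 13
ES_E = 6; EF_E = 6+6 = 12
ES_F = max(EF_B=15, EF_C=11, EF_D=13, EF_E=12) = 15; EF_F = 15+12 = 27
Expected project duration μ = 27 days. Critical path: A → B → F.

Variance along critical path = 1.778 + 0.444 + 1.778 = 4.000; σ = 2.000 days.
D = μ + z·σ = 27 + 0.842·2.000 = 28.7 days

28.7 days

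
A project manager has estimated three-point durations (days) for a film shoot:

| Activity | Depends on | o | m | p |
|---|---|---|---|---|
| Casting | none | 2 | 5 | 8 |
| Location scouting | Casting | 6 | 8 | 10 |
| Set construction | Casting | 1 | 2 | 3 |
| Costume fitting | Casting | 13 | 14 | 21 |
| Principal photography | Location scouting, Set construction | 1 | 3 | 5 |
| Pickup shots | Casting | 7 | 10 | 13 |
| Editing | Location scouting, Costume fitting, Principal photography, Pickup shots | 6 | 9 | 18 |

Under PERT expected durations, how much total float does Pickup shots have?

te_Casting = (2 + 4·5 + 8)/6 = 30/6 = 5
te_Location scouting = (6 + 4·8 + 10)/6 = 48/6 = 8
te_Set construction = (1 + 4·2 + 3)/6 = 12/6 = 2
te_Costume fitting = (13 + 4·14 + 21)/6 = 90/6 = 15
te_Principal photography = (1 + 4·3 + 5)/6 = 18/6 = 3
te_Pickup shots = (7 + 4·10 + 13)/6 = 60/6 = 10
te_Editing = (6 + 4·9 + 18)/6 = 60/6 = 10

Forward pass:
ES_Casting = 0; EF_Casting = 5
ES_Location scouting = 5; EF_Location scouting = 5+8 = 13
ES_Set construction = 5; EF_Set construction = 5+2 = 7
ES_Costume fitting = 5; EF_Costume fitting = 5+15 = 20
ES_Principal photography = max(EF_Location scouting=13, EF_Set construction=7) = 13; EF_Principal photography = 13+3 = 16
ES_Pickup shots = 5; EF_Pickup shots = 5+10 = 15
ES_Editing = max(EF_Location scouting=13, EF_Costume fitting=20, EF_Principal photography=16, EF_Pickup shots=15) = 20; EF_Editing = 20+10 = 30
Expected project duration μ = 30 days. Critical path: Casting → Costume fitting → Editing.

Backward pass:
LF_Editing = 30; LS_Editing = 30−10 = 20
LF_Pickup shots = LS_Editing = 20; LS_Pickup shots = 20−10 = 10
LF_Principal photography = LS_Editing = 20; LS_Principal photography = 20−3 = 17
LF_Costume fitting = LS_Editing = 20; LS_Costume fitting = 20−15 = 5
LF_Set construction = LS_Principal photography = 17; LS_Set construction = 17−2 = 15
LF_Location scouting = min(LS_Principal photography=17, LS_Editing=20) = 17; LS_Location scouting = 17−8 = 9
LF_Casting = min(LS_Location scouting=9, LS_Set construction=15, LS_Costume fitting=5, LS_Pickup shots=10) = 5; LS_Casting = 5−5 = 0
Slack_Pickup shots = LS_Pickup shots − ES_Pickup shots = 10 − 5 = 5

5 days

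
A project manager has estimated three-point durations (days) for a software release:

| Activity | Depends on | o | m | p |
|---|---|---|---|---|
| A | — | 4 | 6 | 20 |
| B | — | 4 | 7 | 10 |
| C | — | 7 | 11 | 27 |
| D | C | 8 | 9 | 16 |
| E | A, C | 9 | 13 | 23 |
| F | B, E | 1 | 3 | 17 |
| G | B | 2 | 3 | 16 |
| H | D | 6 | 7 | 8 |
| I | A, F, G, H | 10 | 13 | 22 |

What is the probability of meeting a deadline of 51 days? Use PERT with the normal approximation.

0.829

te_A = (4 + 4·6 + 20)/6 = 48/6 = 8; σ²_A = ((20−4)/6)² = 7.111
te_B = (4 + 4·7 + 10)/6 = 42/6 = 7; σ²_B = ((10−4)/6)² = 1.000
te_C = (7 + 4·11 + 27)/6 = 78/6 = 13; σ²_C = ((27−7)/6)² = 11.111
te_D = (8 + 4·9 + 16)/6 = 60/6 = 10; σ²_D = ((16−8)/6)² = 1.778
te_E = (9 + 4·13 + 23)/6 = 84/6 = 14; σ²_E = ((23−9)/6)² = 5.444
te_F = (1 + 4·3 + 17)/6 = 30/6 = 5; σ²_F = ((17−1)/6)² = 7.111
te_G = (2 + 4·3 + 16)/6 = 30/6 = 5; σ²_G = ((16−2)/6)² = 5.444
te_H = (6 + 4·7 + 8)/6 = 42/6 = 7; σ²_H = ((8−6)/6)² = 0.111
te_I = (10 + 4·13 + 22)/6 = 84/6 = 14; σ²_I = ((22−10)/6)² = 4.000

Forward pass:
ES_A = 0; EF_A = 8
ES_B = 0; EF_B = 7
ES_C = 0; EF_C = 13
ES_D = 13; EF_D = 13+10 = 23
ES_E = max(EF_A=8, EF_C=13) = 13; EF_E = 13+14 = 27
ES_F = max(EF_B=7, EF_E=27) = 27; EF_F = 27+5 = 32
ES_G = 7; EF_G = 7+5 = 12
ES_H = 23; EF_H = 23+7 = 30
ES_I = max(EF_A=8, EF_F=32, EF_G=12, EF_H=30) = 32; EF_I = 32+14 = 46
Expected project duration μ = 46 days. Critical path: C → E → F → I.

Variance along critical path = 11.111 + 5.444 + 7.111 + 4.000 = 27.667; σ = √27.667 = 5.260 days.
Z = (51 − 46) / 5.260 = 0.951
P(T ≤ 51) = Φ(0.951) ≈ 0.829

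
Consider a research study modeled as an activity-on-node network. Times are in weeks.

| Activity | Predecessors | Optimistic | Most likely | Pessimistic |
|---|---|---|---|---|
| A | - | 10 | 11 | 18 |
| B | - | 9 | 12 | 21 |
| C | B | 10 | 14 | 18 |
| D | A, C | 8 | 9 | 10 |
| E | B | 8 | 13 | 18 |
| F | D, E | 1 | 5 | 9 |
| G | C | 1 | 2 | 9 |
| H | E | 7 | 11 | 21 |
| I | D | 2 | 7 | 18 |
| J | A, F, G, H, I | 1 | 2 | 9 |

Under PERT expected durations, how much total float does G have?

te_A = (10 + 4·11 + 18)/6 = 72/6 = 12
te_B = (9 + 4·12 + 21)/6 = 78/6 = 13
te_C = (10 + 4·14 + 18)/6 = 84/6 = 14
te_D = (8 + 4·9 + 10)/6 = 54/6 = 9
te_E = (8 + 4·13 + 18)/6 = 78/6 = 13
te_F = (1 + 4·5 + 9)/6 = 30/6 = 5
te_G = (1 + 4·2 + 9)/6 = 18/6 = 3
te_H = (7 + 4·11 + 21)/6 = 72/6 = 12
te_I = (2 + 4·7 + 18)/6 = 48/6 = 8
te_J = (1 + 4·2 + 9)/6 = 18/6 = 3

Forward pass:
ES_A = 0; EF_A = 12
ES_B = 0; EF_B = 13
ES_C = 13; EF_C = 13+14 = 27
ES_D = max(EF_A=12, EF_C=27) = 27; EF_D = 27+9 = 36
ES_E = 13; EF_E = 13+13 = 26
ES_F = max(EF_D=36, EF_E=26) = 36; EF_F = 36+5 = 41
ES_G = 27; EF_G = 27+3 = 30
ES_H = 26; EF_H = 26+12 = 38
ES_I = 36; EF_I = 36+8 = 44
ES_J = max(EF_A=12, EF_F=41, EF_G=30, EF_H=38, EF_I=44) = 44; EF_J = 44+3 = 47
Expected project duration μ = 47 weeks. Critical path: B → C → D → I → J.

Backward pass:
LF_J = 47; LS_J = 47−3 = 44
LF_I = LS_J = 44; LS_I = 44−8 = 36
LF_H = LS_J = 44; LS_H = 44−12 = 32
LF_G = LS_J = 44; LS_G = 44−3 = 41
LF_F = LS_J = 44; LS_F = 44−5 = 39
LF_E = min(LS_F=39, LS_H=32) = 32; LS_E = 32−13 = 19
LF_D = min(LS_F=39, LS_I=36) = 36; LS_D = 36−9 = 27
LF_C = min(LS_D=27, LS_G=41) = 27; LS_C = 27−14 = 13
LF_B = min(LS_C=13, LS_E=19) = 13; LS_B = 13−13 = 0
LF_A = min(LS_D=27, LS_J=44) = 27; LS_A = 27−12 = 15
Slack_G = LS_G − ES_G = 41 − 27 = 14

14 weeks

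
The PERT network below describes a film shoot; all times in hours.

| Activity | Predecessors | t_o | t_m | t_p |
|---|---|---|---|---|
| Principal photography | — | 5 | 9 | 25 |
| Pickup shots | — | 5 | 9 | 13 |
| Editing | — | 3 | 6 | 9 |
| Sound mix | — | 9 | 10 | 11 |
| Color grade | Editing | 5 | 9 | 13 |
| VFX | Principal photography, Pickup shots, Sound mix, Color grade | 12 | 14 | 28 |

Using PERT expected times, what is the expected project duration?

te_Principal photography = (5 + 4·9 + 25)/6 = 66/6 = 11
te_Pickup shots = (5 + 4·9 + 13)/6 = 54/6 = 9
te_Editing = (3 + 4·6 + 9)/6 = 36/6 = 6
te_Sound mix = (9 + 4·10 + 11)/6 = 60/6 = 10
te_Color grade = (5 + 4·9 + 13)/6 = 54/6 = 9
te_VFX = (12 + 4·14 + 28)/6 = 96/6 = 16

Forward pass:
ES_Principal photography = 0; EF_Principal photography = 11
ES_Pickup shots = 0; EF_Pickup shots = 9
ES_Editing = 0; EF_Editing = 6
ES_Sound mix = 0; EF_Sound mix = 10
ES_Color grade = 6; EF_Color grade = 6+9 = 15
ES_VFX = max(EF_Principal photography=11, EF_Pickup shots=9, EF_Sound mix=10, EF_Color grade=15) = 15; EF_VFX = 15+16 = 31
Expected project duration μ = 31 hours. Critical path: Editing → Color grade → VFX.

31 hours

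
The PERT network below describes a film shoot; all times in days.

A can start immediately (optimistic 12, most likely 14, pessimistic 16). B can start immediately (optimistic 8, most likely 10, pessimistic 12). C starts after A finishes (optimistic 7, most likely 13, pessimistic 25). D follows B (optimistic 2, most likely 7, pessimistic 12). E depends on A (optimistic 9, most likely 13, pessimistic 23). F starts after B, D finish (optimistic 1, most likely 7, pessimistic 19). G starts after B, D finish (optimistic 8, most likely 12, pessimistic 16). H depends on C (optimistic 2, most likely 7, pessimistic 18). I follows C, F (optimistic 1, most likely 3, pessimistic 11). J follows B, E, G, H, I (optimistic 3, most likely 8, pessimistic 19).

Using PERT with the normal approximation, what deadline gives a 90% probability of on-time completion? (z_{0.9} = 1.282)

te_A = (12 + 4·14 + 16)/6 = 84/6 = 14; σ²_A = ((16−12)/6)² = 0.444
te_B = (8 + 4·10 + 12)/6 = 60/6 = 10; σ²_B = ((12−8)/6)² = 0.444
te_C = (7 + 4·13 + 25)/6 = 84/6 = 14; σ²_C = ((25−7)/6)² = 9.000
te_D = (2 + 4·7 + 12)/6 = 42/6 = 7; σ²_D = ((12−2)/6)² = 2.778
te_E = (9 + 4·13 + 23)/6 = 84/6 = 14; σ²_E = ((23−9)/6)² = 5.444
te_F = (1 + 4·7 + 19)/6 = 48/6 = 8; σ²_F = ((19−1)/6)² = 9.000
te_G = (8 + 4·12 + 16)/6 = 72/6 = 12; σ²_G = ((16−8)/6)² = 1.778
te_H = (2 + 4·7 + 18)/6 = 48/6 = 8; σ²_H = ((18−2)/6)² = 7.111
te_I = (1 + 4·3 + 11)/6 = 24/6 = 4; σ²_I = ((11−1)/6)² = 2.778
te_J = (3 + 4·8 + 19)/6 = 54/6 = 9; σ²_J = ((19−3)/6)² = 7.111

Forward pass:
ES_A = 0; EF_A = 14
ES_B = 0; EF_B = 10
ES_C = 14; EF_C = 14+14 = 28
ES_D = 10; EF_D = 10+7 = 17
ES_E = 14; EF_E = 14+14 = 28
ES_F = max(EF_B=10, EF_D=17) = 17; EF_F = 17+8 = 25
ES_G = max(EF_B=10, EF_D=17) = 17; EF_G = 17+12 = 29
ES_H = 28; EF_H = 28+8 = 36
ES_I = max(EF_C=28, EF_F=25) = 28; EF_I = 28+4 = 32
ES_J = max(EF_B=10, EF_E=28, EF_G=29, EF_H=36, EF_I=32) = 36; EF_J = 36+9 = 45
Expected project duration μ = 45 days. Critical path: A → C → H → J.

Variance along critical path = 0.444 + 9.000 + 7.111 + 7.111 = 23.667; σ = 4.865 days.
D = μ + z·σ = 45 + 1.282·4.865 = 51.2 days

51.2 days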